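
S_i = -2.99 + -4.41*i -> [-2.99, -7.4, -11.81, -16.22, -20.63]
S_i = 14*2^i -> [14, 28, 56, 112, 224]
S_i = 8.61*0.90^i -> [8.61, 7.75, 6.97, 6.28, 5.65]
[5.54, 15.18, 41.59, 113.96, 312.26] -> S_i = 5.54*2.74^i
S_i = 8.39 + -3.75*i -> [8.39, 4.64, 0.89, -2.86, -6.61]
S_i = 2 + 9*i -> [2, 11, 20, 29, 38]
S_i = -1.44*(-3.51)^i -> [-1.44, 5.05, -17.74, 62.27, -218.57]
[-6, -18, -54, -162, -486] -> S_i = -6*3^i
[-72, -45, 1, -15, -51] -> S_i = Random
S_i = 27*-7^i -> [27, -189, 1323, -9261, 64827]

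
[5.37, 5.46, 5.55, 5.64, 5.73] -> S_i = 5.37 + 0.09*i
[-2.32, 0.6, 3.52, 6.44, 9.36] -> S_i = -2.32 + 2.92*i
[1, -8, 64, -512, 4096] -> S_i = 1*-8^i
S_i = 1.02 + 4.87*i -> [1.02, 5.89, 10.76, 15.63, 20.5]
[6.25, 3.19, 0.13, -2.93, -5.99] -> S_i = 6.25 + -3.06*i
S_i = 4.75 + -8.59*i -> [4.75, -3.84, -12.43, -21.02, -29.61]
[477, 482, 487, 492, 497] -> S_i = 477 + 5*i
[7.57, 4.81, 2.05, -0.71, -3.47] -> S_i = 7.57 + -2.76*i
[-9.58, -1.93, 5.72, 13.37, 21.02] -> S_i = -9.58 + 7.65*i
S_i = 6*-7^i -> [6, -42, 294, -2058, 14406]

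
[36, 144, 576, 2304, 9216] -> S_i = 36*4^i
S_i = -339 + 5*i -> [-339, -334, -329, -324, -319]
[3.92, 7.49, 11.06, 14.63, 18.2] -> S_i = 3.92 + 3.57*i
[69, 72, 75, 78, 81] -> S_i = 69 + 3*i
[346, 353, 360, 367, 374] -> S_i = 346 + 7*i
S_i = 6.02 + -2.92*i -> [6.02, 3.1, 0.18, -2.74, -5.66]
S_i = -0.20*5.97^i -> [-0.2, -1.19, -7.13, -42.56, -254.05]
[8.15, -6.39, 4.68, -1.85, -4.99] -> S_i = Random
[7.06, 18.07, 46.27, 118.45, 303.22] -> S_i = 7.06*2.56^i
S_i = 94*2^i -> [94, 188, 376, 752, 1504]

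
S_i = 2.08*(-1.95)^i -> [2.08, -4.06, 7.91, -15.42, 30.07]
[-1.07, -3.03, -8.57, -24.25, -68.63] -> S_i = -1.07*2.83^i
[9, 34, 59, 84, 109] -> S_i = 9 + 25*i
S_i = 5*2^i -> [5, 10, 20, 40, 80]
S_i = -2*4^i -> [-2, -8, -32, -128, -512]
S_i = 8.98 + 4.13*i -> [8.98, 13.11, 17.24, 21.37, 25.5]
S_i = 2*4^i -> [2, 8, 32, 128, 512]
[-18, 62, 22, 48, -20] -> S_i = Random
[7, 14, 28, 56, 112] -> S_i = 7*2^i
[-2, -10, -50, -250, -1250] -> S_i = -2*5^i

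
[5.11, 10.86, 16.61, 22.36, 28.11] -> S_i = 5.11 + 5.75*i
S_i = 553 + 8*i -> [553, 561, 569, 577, 585]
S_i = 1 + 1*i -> [1, 2, 3, 4, 5]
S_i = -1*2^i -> [-1, -2, -4, -8, -16]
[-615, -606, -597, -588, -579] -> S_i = -615 + 9*i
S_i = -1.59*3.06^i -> [-1.59, -4.87, -14.89, -45.56, -139.41]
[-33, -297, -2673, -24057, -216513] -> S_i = -33*9^i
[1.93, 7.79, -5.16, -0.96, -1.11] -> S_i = Random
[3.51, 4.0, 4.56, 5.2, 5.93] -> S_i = 3.51*1.14^i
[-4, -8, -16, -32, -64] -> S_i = -4*2^i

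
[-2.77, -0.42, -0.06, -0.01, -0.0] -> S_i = -2.77*0.15^i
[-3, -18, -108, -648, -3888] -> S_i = -3*6^i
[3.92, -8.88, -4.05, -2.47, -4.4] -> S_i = Random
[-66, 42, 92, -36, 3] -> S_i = Random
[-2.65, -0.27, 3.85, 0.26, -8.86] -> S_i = Random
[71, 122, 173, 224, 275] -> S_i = 71 + 51*i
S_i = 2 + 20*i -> [2, 22, 42, 62, 82]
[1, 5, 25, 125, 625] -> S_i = 1*5^i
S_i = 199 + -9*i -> [199, 190, 181, 172, 163]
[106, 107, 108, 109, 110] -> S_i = 106 + 1*i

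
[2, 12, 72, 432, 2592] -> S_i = 2*6^i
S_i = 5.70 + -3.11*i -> [5.7, 2.59, -0.52, -3.63, -6.74]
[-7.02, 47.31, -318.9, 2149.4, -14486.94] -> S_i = -7.02*(-6.74)^i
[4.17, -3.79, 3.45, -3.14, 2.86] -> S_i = 4.17*(-0.91)^i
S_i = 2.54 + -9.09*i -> [2.54, -6.55, -15.64, -24.73, -33.82]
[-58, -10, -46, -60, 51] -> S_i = Random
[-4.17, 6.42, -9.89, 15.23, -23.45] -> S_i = -4.17*(-1.54)^i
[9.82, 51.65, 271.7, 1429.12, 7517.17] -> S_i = 9.82*5.26^i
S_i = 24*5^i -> [24, 120, 600, 3000, 15000]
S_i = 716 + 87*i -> [716, 803, 890, 977, 1064]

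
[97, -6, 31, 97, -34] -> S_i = Random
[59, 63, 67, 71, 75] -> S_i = 59 + 4*i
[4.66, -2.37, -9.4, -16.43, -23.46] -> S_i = 4.66 + -7.03*i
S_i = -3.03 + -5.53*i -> [-3.03, -8.56, -14.09, -19.62, -25.15]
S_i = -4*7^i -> [-4, -28, -196, -1372, -9604]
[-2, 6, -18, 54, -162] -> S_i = -2*-3^i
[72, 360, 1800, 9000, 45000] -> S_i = 72*5^i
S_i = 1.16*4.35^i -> [1.16, 5.05, 21.95, 95.48, 415.35]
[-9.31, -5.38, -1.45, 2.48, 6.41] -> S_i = -9.31 + 3.93*i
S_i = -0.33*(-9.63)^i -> [-0.33, 3.18, -30.6, 294.71, -2838.04]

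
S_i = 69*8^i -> [69, 552, 4416, 35328, 282624]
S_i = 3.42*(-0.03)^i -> [3.42, -0.1, 0.0, -0.0, 0.0]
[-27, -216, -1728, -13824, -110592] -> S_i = -27*8^i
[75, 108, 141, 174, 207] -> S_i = 75 + 33*i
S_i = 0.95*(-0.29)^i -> [0.95, -0.28, 0.08, -0.02, 0.01]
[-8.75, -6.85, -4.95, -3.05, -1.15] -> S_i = -8.75 + 1.90*i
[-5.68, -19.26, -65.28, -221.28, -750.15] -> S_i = -5.68*3.39^i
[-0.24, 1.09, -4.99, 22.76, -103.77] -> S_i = -0.24*(-4.56)^i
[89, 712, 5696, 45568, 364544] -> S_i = 89*8^i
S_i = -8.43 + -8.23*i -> [-8.43, -16.66, -24.89, -33.12, -41.35]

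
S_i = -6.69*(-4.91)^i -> [-6.69, 32.85, -161.28, 791.9, -3888.23]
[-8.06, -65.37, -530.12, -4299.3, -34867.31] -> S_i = -8.06*8.11^i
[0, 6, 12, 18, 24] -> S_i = 0 + 6*i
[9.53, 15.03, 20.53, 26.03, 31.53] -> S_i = 9.53 + 5.50*i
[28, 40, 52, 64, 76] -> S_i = 28 + 12*i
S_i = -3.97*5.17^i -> [-3.97, -20.52, -106.11, -548.61, -2836.3]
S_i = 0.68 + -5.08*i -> [0.68, -4.4, -9.48, -14.56, -19.64]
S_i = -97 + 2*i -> [-97, -95, -93, -91, -89]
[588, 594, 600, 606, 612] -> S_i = 588 + 6*i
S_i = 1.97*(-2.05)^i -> [1.97, -4.04, 8.28, -16.97, 34.79]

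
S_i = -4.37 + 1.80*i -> [-4.37, -2.57, -0.77, 1.03, 2.83]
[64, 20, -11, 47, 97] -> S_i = Random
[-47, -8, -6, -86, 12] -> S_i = Random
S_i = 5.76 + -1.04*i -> [5.76, 4.72, 3.68, 2.64, 1.6]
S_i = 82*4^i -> [82, 328, 1312, 5248, 20992]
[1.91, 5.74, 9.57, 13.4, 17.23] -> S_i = 1.91 + 3.83*i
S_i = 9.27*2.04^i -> [9.27, 18.91, 38.58, 78.7, 160.55]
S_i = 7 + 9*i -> [7, 16, 25, 34, 43]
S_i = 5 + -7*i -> [5, -2, -9, -16, -23]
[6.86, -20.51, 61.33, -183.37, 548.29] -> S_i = 6.86*(-2.99)^i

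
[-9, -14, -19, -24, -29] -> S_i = -9 + -5*i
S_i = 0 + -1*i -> [0, -1, -2, -3, -4]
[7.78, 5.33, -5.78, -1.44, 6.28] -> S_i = Random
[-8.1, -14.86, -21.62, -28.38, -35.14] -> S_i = -8.10 + -6.76*i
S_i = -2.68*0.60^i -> [-2.68, -1.61, -0.96, -0.58, -0.35]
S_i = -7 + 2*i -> [-7, -5, -3, -1, 1]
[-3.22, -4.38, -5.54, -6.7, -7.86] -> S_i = -3.22 + -1.16*i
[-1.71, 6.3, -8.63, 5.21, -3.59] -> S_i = Random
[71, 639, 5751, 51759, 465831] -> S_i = 71*9^i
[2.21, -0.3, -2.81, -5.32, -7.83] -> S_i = 2.21 + -2.51*i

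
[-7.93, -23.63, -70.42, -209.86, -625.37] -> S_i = -7.93*2.98^i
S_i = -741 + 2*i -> [-741, -739, -737, -735, -733]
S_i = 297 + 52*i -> [297, 349, 401, 453, 505]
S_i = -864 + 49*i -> [-864, -815, -766, -717, -668]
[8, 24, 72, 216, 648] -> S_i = 8*3^i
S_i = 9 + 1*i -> [9, 10, 11, 12, 13]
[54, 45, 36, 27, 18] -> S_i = 54 + -9*i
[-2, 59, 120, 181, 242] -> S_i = -2 + 61*i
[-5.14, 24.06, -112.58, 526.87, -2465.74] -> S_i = -5.14*(-4.68)^i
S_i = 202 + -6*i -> [202, 196, 190, 184, 178]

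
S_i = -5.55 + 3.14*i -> [-5.55, -2.41, 0.73, 3.87, 7.01]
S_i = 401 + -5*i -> [401, 396, 391, 386, 381]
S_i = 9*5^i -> [9, 45, 225, 1125, 5625]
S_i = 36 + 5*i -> [36, 41, 46, 51, 56]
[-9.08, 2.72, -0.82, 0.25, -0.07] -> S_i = -9.08*(-0.30)^i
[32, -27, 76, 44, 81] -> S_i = Random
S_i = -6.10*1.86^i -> [-6.1, -11.35, -21.1, -39.25, -73.01]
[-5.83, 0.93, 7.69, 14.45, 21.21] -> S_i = -5.83 + 6.76*i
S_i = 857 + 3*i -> [857, 860, 863, 866, 869]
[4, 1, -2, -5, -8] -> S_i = 4 + -3*i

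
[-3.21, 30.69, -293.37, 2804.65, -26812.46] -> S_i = -3.21*(-9.56)^i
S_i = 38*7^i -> [38, 266, 1862, 13034, 91238]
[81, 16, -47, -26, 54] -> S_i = Random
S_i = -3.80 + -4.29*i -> [-3.8, -8.09, -12.38, -16.67, -20.96]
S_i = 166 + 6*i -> [166, 172, 178, 184, 190]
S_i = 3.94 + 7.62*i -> [3.94, 11.56, 19.18, 26.8, 34.42]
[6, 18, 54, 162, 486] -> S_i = 6*3^i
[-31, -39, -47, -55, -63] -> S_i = -31 + -8*i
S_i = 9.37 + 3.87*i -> [9.37, 13.24, 17.11, 20.98, 24.85]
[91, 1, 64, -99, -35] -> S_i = Random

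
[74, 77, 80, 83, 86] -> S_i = 74 + 3*i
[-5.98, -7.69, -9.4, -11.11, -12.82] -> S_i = -5.98 + -1.71*i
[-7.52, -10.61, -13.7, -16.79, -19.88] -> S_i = -7.52 + -3.09*i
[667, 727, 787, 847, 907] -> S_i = 667 + 60*i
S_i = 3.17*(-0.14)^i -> [3.17, -0.44, 0.06, -0.01, 0.0]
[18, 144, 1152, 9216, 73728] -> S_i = 18*8^i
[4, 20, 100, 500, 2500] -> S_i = 4*5^i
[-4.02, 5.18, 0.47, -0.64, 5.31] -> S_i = Random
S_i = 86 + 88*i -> [86, 174, 262, 350, 438]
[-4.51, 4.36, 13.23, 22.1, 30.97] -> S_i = -4.51 + 8.87*i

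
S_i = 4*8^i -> [4, 32, 256, 2048, 16384]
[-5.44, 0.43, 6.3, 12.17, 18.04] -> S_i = -5.44 + 5.87*i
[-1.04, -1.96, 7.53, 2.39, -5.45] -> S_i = Random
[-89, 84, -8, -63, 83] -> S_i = Random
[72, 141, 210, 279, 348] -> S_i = 72 + 69*i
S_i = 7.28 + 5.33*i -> [7.28, 12.61, 17.94, 23.27, 28.6]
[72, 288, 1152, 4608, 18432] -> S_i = 72*4^i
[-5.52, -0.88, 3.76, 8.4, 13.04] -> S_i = -5.52 + 4.64*i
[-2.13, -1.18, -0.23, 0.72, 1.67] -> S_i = -2.13 + 0.95*i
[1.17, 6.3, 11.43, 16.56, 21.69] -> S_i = 1.17 + 5.13*i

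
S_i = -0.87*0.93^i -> [-0.87, -0.81, -0.75, -0.7, -0.65]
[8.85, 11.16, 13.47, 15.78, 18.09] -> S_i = 8.85 + 2.31*i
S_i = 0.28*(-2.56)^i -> [0.28, -0.72, 1.84, -4.7, 12.03]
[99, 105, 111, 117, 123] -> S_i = 99 + 6*i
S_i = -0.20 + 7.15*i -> [-0.2, 6.95, 14.1, 21.25, 28.4]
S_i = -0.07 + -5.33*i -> [-0.07, -5.4, -10.73, -16.06, -21.39]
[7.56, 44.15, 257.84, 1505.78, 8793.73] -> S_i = 7.56*5.84^i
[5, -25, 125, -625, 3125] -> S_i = 5*-5^i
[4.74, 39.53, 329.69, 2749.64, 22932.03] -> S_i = 4.74*8.34^i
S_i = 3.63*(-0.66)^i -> [3.63, -2.4, 1.58, -1.04, 0.69]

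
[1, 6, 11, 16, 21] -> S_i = 1 + 5*i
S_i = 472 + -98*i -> [472, 374, 276, 178, 80]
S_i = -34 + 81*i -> [-34, 47, 128, 209, 290]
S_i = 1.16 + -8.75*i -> [1.16, -7.59, -16.34, -25.09, -33.84]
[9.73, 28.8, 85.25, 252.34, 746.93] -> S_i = 9.73*2.96^i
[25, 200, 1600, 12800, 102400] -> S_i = 25*8^i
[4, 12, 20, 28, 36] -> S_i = 4 + 8*i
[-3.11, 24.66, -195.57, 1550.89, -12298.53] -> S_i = -3.11*(-7.93)^i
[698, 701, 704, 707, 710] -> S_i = 698 + 3*i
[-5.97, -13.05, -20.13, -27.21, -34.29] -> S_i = -5.97 + -7.08*i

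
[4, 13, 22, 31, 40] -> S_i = 4 + 9*i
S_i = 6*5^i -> [6, 30, 150, 750, 3750]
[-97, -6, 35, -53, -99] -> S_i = Random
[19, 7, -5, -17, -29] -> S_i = 19 + -12*i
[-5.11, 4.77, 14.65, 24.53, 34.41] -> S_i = -5.11 + 9.88*i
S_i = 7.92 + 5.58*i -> [7.92, 13.5, 19.08, 24.66, 30.24]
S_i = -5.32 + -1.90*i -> [-5.32, -7.22, -9.12, -11.02, -12.92]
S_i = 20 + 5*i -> [20, 25, 30, 35, 40]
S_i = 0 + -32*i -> [0, -32, -64, -96, -128]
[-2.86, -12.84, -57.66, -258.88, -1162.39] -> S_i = -2.86*4.49^i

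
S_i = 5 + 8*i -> [5, 13, 21, 29, 37]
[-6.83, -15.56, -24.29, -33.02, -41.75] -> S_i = -6.83 + -8.73*i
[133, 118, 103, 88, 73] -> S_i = 133 + -15*i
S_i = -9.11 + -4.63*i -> [-9.11, -13.74, -18.37, -23.0, -27.63]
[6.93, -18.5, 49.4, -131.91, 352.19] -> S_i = 6.93*(-2.67)^i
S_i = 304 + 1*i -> [304, 305, 306, 307, 308]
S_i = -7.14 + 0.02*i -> [-7.14, -7.12, -7.1, -7.08, -7.06]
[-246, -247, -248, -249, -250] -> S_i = -246 + -1*i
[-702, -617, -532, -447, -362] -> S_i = -702 + 85*i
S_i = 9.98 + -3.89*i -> [9.98, 6.09, 2.2, -1.69, -5.58]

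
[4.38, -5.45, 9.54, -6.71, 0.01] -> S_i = Random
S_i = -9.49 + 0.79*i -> [-9.49, -8.7, -7.91, -7.12, -6.33]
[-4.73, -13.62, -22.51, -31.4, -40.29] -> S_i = -4.73 + -8.89*i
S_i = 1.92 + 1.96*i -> [1.92, 3.88, 5.84, 7.8, 9.76]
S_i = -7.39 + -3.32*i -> [-7.39, -10.71, -14.03, -17.35, -20.67]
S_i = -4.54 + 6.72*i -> [-4.54, 2.18, 8.9, 15.62, 22.34]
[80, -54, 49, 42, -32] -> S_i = Random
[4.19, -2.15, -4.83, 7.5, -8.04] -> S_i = Random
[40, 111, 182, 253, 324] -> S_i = 40 + 71*i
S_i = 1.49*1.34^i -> [1.49, 2.0, 2.68, 3.59, 4.8]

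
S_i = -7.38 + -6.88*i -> [-7.38, -14.26, -21.14, -28.02, -34.9]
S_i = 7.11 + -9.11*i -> [7.11, -2.0, -11.11, -20.22, -29.33]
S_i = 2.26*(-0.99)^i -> [2.26, -2.24, 2.22, -2.19, 2.17]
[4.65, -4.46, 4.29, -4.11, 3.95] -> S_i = 4.65*(-0.96)^i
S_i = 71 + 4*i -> [71, 75, 79, 83, 87]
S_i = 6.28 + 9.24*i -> [6.28, 15.52, 24.76, 34.0, 43.24]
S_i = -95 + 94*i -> [-95, -1, 93, 187, 281]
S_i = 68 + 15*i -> [68, 83, 98, 113, 128]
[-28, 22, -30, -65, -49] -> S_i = Random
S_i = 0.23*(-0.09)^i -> [0.23, -0.02, 0.0, -0.0, 0.0]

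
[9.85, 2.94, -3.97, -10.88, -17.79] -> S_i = 9.85 + -6.91*i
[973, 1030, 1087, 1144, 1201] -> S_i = 973 + 57*i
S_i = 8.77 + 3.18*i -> [8.77, 11.95, 15.13, 18.31, 21.49]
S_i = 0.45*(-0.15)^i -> [0.45, -0.07, 0.01, -0.0, 0.0]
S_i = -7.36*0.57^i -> [-7.36, -4.2, -2.39, -1.36, -0.78]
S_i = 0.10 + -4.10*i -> [0.1, -4.0, -8.1, -12.2, -16.3]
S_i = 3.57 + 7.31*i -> [3.57, 10.88, 18.19, 25.5, 32.81]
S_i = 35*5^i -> [35, 175, 875, 4375, 21875]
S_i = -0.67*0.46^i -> [-0.67, -0.31, -0.14, -0.07, -0.03]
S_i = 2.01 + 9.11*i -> [2.01, 11.12, 20.23, 29.34, 38.45]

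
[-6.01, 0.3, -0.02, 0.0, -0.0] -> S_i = -6.01*(-0.05)^i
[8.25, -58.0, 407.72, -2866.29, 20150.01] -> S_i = 8.25*(-7.03)^i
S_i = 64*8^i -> [64, 512, 4096, 32768, 262144]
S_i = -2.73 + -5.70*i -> [-2.73, -8.43, -14.13, -19.83, -25.53]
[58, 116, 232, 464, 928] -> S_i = 58*2^i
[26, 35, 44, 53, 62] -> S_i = 26 + 9*i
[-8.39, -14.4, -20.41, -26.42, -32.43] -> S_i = -8.39 + -6.01*i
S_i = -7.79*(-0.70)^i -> [-7.79, 5.45, -3.82, 2.67, -1.87]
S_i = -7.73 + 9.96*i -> [-7.73, 2.23, 12.19, 22.15, 32.11]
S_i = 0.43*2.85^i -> [0.43, 1.23, 3.49, 9.95, 28.37]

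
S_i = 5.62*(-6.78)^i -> [5.62, -38.1, 258.34, -1751.56, 11875.59]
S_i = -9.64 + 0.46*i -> [-9.64, -9.18, -8.72, -8.26, -7.8]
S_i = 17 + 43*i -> [17, 60, 103, 146, 189]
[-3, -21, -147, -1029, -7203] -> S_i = -3*7^i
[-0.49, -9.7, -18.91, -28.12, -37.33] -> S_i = -0.49 + -9.21*i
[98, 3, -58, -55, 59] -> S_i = Random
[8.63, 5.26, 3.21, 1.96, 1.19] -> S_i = 8.63*0.61^i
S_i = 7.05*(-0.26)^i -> [7.05, -1.83, 0.48, -0.12, 0.03]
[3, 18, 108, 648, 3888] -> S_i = 3*6^i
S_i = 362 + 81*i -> [362, 443, 524, 605, 686]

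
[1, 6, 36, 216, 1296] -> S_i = 1*6^i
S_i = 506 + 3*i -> [506, 509, 512, 515, 518]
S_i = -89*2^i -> [-89, -178, -356, -712, -1424]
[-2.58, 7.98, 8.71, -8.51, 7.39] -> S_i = Random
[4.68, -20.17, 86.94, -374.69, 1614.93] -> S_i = 4.68*(-4.31)^i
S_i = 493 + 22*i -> [493, 515, 537, 559, 581]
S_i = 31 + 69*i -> [31, 100, 169, 238, 307]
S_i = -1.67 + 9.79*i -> [-1.67, 8.12, 17.91, 27.7, 37.49]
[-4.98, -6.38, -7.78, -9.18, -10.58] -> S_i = -4.98 + -1.40*i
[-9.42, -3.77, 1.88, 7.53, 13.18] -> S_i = -9.42 + 5.65*i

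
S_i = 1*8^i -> [1, 8, 64, 512, 4096]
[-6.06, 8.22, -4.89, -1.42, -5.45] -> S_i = Random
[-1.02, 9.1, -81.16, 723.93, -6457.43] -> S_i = -1.02*(-8.92)^i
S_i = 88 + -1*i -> [88, 87, 86, 85, 84]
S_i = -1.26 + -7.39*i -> [-1.26, -8.65, -16.04, -23.43, -30.82]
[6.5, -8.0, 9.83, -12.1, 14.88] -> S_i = 6.50*(-1.23)^i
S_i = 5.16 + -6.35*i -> [5.16, -1.19, -7.54, -13.89, -20.24]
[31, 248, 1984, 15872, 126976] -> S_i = 31*8^i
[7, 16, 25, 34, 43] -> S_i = 7 + 9*i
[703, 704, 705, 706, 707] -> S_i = 703 + 1*i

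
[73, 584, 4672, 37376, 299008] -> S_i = 73*8^i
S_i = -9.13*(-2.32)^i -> [-9.13, 21.18, -49.14, 114.01, -264.5]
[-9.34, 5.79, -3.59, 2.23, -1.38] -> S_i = -9.34*(-0.62)^i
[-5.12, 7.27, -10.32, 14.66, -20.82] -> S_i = -5.12*(-1.42)^i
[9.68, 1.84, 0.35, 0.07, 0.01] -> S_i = 9.68*0.19^i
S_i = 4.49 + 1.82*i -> [4.49, 6.31, 8.13, 9.95, 11.77]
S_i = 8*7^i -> [8, 56, 392, 2744, 19208]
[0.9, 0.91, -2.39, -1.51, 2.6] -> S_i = Random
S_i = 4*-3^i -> [4, -12, 36, -108, 324]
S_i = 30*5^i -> [30, 150, 750, 3750, 18750]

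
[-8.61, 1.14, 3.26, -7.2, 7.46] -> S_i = Random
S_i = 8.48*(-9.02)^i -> [8.48, -76.49, 689.94, -6223.22, 56133.48]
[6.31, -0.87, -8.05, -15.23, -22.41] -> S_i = 6.31 + -7.18*i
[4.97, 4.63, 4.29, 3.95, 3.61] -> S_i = 4.97 + -0.34*i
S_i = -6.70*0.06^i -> [-6.7, -0.4, -0.02, -0.0, -0.0]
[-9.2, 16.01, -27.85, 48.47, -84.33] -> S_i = -9.20*(-1.74)^i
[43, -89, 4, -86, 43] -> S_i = Random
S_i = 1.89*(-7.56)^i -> [1.89, -14.29, 108.02, -816.63, 6173.75]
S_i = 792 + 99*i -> [792, 891, 990, 1089, 1188]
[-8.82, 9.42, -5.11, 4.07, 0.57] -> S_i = Random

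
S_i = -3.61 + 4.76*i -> [-3.61, 1.15, 5.91, 10.67, 15.43]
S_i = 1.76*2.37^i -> [1.76, 4.17, 9.89, 23.43, 55.53]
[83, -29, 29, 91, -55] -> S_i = Random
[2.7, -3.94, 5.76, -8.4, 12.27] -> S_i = 2.70*(-1.46)^i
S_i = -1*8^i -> [-1, -8, -64, -512, -4096]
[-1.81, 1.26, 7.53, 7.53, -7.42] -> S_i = Random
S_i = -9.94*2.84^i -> [-9.94, -28.23, -80.17, -227.69, -646.64]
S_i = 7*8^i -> [7, 56, 448, 3584, 28672]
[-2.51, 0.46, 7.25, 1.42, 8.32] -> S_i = Random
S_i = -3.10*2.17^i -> [-3.1, -6.73, -14.6, -31.68, -68.74]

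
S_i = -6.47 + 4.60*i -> [-6.47, -1.87, 2.73, 7.33, 11.93]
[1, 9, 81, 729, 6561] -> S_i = 1*9^i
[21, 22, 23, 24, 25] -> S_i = 21 + 1*i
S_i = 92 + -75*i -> [92, 17, -58, -133, -208]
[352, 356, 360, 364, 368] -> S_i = 352 + 4*i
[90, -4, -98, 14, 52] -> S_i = Random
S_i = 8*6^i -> [8, 48, 288, 1728, 10368]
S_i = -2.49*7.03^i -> [-2.49, -17.5, -123.06, -865.1, -6081.64]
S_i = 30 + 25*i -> [30, 55, 80, 105, 130]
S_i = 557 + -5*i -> [557, 552, 547, 542, 537]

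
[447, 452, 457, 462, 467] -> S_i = 447 + 5*i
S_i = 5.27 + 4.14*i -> [5.27, 9.41, 13.55, 17.69, 21.83]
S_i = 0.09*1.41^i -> [0.09, 0.13, 0.18, 0.25, 0.36]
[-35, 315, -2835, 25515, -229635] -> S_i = -35*-9^i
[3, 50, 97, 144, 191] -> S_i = 3 + 47*i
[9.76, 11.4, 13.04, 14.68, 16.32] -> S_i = 9.76 + 1.64*i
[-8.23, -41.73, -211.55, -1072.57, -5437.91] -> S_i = -8.23*5.07^i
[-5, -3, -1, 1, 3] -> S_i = -5 + 2*i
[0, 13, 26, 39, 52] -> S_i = 0 + 13*i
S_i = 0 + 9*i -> [0, 9, 18, 27, 36]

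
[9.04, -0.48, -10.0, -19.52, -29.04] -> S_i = 9.04 + -9.52*i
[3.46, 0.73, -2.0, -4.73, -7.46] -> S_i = 3.46 + -2.73*i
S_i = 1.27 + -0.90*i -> [1.27, 0.37, -0.53, -1.43, -2.33]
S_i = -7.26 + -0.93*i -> [-7.26, -8.19, -9.12, -10.05, -10.98]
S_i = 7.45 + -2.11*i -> [7.45, 5.34, 3.23, 1.12, -0.99]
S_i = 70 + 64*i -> [70, 134, 198, 262, 326]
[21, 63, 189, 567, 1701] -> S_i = 21*3^i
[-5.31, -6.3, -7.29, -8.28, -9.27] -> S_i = -5.31 + -0.99*i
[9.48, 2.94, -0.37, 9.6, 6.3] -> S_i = Random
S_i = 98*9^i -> [98, 882, 7938, 71442, 642978]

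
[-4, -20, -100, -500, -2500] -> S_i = -4*5^i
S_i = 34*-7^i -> [34, -238, 1666, -11662, 81634]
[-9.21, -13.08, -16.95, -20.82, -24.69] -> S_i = -9.21 + -3.87*i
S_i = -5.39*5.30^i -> [-5.39, -28.57, -151.41, -802.45, -4252.97]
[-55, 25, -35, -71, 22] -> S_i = Random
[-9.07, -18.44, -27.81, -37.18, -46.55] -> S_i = -9.07 + -9.37*i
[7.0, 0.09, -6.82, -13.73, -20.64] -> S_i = 7.00 + -6.91*i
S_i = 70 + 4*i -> [70, 74, 78, 82, 86]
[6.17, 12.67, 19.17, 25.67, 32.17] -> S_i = 6.17 + 6.50*i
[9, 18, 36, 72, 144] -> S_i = 9*2^i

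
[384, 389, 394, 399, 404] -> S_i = 384 + 5*i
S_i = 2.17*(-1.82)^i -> [2.17, -3.95, 7.19, -13.08, 23.81]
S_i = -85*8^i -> [-85, -680, -5440, -43520, -348160]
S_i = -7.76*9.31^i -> [-7.76, -72.25, -672.61, -6261.97, -58298.91]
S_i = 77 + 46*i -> [77, 123, 169, 215, 261]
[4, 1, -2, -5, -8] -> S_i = 4 + -3*i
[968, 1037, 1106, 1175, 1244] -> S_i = 968 + 69*i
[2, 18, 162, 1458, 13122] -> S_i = 2*9^i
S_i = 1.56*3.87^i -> [1.56, 6.04, 23.36, 90.42, 349.92]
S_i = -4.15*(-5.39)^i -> [-4.15, 22.37, -120.57, 649.85, -3502.7]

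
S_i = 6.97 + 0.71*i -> [6.97, 7.68, 8.39, 9.1, 9.81]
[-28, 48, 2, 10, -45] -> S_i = Random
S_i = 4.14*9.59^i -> [4.14, 39.7, 380.75, 3651.37, 35016.66]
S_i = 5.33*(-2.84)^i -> [5.33, -15.14, 42.99, -122.09, 346.74]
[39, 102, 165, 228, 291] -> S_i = 39 + 63*i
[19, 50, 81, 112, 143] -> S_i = 19 + 31*i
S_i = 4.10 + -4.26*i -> [4.1, -0.16, -4.42, -8.68, -12.94]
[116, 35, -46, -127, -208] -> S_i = 116 + -81*i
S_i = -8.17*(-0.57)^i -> [-8.17, 4.66, -2.65, 1.51, -0.86]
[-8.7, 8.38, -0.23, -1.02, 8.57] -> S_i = Random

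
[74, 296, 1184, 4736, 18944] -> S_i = 74*4^i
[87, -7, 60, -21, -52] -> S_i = Random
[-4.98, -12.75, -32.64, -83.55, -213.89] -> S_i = -4.98*2.56^i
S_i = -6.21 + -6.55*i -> [-6.21, -12.76, -19.31, -25.86, -32.41]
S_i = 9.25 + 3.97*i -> [9.25, 13.22, 17.19, 21.16, 25.13]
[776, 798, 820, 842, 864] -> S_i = 776 + 22*i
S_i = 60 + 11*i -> [60, 71, 82, 93, 104]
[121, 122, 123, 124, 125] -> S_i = 121 + 1*i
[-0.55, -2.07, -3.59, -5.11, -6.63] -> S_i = -0.55 + -1.52*i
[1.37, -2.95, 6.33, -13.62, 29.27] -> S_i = 1.37*(-2.15)^i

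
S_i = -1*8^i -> [-1, -8, -64, -512, -4096]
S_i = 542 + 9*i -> [542, 551, 560, 569, 578]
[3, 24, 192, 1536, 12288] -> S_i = 3*8^i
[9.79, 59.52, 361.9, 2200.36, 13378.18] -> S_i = 9.79*6.08^i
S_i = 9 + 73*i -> [9, 82, 155, 228, 301]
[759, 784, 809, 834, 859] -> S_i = 759 + 25*i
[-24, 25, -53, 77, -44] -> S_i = Random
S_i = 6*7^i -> [6, 42, 294, 2058, 14406]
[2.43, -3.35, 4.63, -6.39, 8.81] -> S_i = 2.43*(-1.38)^i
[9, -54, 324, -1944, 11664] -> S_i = 9*-6^i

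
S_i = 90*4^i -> [90, 360, 1440, 5760, 23040]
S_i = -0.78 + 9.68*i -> [-0.78, 8.9, 18.58, 28.26, 37.94]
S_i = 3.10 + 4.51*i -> [3.1, 7.61, 12.12, 16.63, 21.14]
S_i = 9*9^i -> [9, 81, 729, 6561, 59049]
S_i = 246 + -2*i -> [246, 244, 242, 240, 238]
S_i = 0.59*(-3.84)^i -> [0.59, -2.27, 8.7, -33.41, 128.29]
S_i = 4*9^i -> [4, 36, 324, 2916, 26244]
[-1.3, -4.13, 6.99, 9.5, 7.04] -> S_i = Random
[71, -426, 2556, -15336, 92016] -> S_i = 71*-6^i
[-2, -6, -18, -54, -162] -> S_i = -2*3^i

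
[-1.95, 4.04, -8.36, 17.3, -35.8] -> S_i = -1.95*(-2.07)^i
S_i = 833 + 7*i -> [833, 840, 847, 854, 861]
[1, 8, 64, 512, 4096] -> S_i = 1*8^i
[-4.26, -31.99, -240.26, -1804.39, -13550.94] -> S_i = -4.26*7.51^i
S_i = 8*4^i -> [8, 32, 128, 512, 2048]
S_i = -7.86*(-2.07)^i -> [-7.86, 16.27, -33.68, 69.72, -144.31]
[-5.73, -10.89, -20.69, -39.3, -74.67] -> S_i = -5.73*1.90^i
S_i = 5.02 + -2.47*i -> [5.02, 2.55, 0.08, -2.39, -4.86]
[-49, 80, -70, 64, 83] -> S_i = Random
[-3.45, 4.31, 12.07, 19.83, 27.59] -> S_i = -3.45 + 7.76*i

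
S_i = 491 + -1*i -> [491, 490, 489, 488, 487]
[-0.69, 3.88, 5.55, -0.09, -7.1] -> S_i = Random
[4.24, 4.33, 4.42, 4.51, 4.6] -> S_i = 4.24 + 0.09*i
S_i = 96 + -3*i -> [96, 93, 90, 87, 84]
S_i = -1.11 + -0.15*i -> [-1.11, -1.26, -1.41, -1.56, -1.71]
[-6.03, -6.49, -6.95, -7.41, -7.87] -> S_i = -6.03 + -0.46*i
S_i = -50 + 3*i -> [-50, -47, -44, -41, -38]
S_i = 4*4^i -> [4, 16, 64, 256, 1024]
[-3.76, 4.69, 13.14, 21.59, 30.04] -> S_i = -3.76 + 8.45*i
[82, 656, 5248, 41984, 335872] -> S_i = 82*8^i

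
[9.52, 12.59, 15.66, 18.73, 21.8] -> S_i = 9.52 + 3.07*i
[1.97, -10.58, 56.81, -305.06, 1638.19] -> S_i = 1.97*(-5.37)^i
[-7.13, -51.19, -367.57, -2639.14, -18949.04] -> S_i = -7.13*7.18^i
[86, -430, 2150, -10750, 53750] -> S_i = 86*-5^i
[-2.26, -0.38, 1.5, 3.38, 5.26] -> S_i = -2.26 + 1.88*i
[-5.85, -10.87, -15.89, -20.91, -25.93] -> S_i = -5.85 + -5.02*i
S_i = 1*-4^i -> [1, -4, 16, -64, 256]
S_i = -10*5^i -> [-10, -50, -250, -1250, -6250]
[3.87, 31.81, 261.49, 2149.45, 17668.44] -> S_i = 3.87*8.22^i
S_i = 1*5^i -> [1, 5, 25, 125, 625]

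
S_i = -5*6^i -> [-5, -30, -180, -1080, -6480]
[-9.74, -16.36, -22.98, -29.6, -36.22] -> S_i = -9.74 + -6.62*i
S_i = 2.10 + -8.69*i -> [2.1, -6.59, -15.28, -23.97, -32.66]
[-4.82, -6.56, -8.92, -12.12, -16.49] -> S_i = -4.82*1.36^i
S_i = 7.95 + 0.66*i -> [7.95, 8.61, 9.27, 9.93, 10.59]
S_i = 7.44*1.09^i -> [7.44, 8.11, 8.84, 9.64, 10.5]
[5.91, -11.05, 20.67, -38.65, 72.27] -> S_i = 5.91*(-1.87)^i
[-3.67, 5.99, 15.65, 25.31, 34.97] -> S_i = -3.67 + 9.66*i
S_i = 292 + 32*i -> [292, 324, 356, 388, 420]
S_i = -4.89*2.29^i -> [-4.89, -11.2, -25.64, -58.72, -134.48]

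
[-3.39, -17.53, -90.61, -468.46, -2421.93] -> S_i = -3.39*5.17^i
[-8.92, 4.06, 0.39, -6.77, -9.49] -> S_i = Random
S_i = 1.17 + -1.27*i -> [1.17, -0.1, -1.37, -2.64, -3.91]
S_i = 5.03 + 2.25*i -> [5.03, 7.28, 9.53, 11.78, 14.03]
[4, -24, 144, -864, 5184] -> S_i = 4*-6^i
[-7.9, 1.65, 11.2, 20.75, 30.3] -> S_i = -7.90 + 9.55*i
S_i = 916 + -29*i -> [916, 887, 858, 829, 800]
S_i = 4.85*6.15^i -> [4.85, 29.83, 183.44, 1128.15, 6938.13]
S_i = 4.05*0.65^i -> [4.05, 2.63, 1.71, 1.11, 0.72]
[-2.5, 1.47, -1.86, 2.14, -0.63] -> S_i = Random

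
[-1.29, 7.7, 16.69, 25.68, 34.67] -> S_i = -1.29 + 8.99*i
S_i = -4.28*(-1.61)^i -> [-4.28, 6.89, -11.09, 17.86, -28.76]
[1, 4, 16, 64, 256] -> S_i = 1*4^i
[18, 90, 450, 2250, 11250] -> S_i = 18*5^i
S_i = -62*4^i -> [-62, -248, -992, -3968, -15872]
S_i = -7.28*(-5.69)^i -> [-7.28, 41.42, -235.7, 1341.12, -7630.98]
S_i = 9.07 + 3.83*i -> [9.07, 12.9, 16.73, 20.56, 24.39]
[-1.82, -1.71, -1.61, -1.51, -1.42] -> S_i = -1.82*0.94^i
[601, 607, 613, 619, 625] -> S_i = 601 + 6*i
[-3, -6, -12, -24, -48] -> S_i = -3*2^i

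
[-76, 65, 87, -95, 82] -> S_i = Random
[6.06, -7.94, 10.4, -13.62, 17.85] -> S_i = 6.06*(-1.31)^i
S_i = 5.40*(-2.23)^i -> [5.4, -12.04, 26.85, -59.88, 133.54]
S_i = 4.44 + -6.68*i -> [4.44, -2.24, -8.92, -15.6, -22.28]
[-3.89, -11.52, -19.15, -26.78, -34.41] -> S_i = -3.89 + -7.63*i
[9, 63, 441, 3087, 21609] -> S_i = 9*7^i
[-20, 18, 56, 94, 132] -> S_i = -20 + 38*i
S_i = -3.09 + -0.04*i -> [-3.09, -3.13, -3.17, -3.21, -3.25]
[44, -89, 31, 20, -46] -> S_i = Random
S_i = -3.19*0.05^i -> [-3.19, -0.16, -0.01, -0.0, -0.0]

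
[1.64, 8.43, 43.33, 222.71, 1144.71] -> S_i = 1.64*5.14^i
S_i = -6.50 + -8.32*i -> [-6.5, -14.82, -23.14, -31.46, -39.78]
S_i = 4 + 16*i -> [4, 20, 36, 52, 68]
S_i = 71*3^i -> [71, 213, 639, 1917, 5751]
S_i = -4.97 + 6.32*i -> [-4.97, 1.35, 7.67, 13.99, 20.31]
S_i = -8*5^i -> [-8, -40, -200, -1000, -5000]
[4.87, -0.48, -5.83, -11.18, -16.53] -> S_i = 4.87 + -5.35*i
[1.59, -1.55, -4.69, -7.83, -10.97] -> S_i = 1.59 + -3.14*i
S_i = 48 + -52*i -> [48, -4, -56, -108, -160]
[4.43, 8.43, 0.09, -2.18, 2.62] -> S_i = Random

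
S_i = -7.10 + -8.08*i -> [-7.1, -15.18, -23.26, -31.34, -39.42]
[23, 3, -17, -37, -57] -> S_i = 23 + -20*i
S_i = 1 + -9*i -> [1, -8, -17, -26, -35]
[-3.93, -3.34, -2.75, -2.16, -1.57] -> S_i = -3.93 + 0.59*i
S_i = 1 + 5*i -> [1, 6, 11, 16, 21]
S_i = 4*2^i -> [4, 8, 16, 32, 64]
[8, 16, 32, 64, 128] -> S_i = 8*2^i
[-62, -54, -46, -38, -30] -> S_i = -62 + 8*i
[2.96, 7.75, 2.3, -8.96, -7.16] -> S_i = Random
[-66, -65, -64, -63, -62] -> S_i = -66 + 1*i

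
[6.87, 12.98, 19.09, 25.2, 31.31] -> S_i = 6.87 + 6.11*i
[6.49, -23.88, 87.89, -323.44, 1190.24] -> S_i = 6.49*(-3.68)^i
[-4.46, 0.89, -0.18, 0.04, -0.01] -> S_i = -4.46*(-0.20)^i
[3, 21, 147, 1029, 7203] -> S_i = 3*7^i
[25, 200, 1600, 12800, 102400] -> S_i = 25*8^i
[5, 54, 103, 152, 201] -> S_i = 5 + 49*i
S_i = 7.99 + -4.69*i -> [7.99, 3.3, -1.39, -6.08, -10.77]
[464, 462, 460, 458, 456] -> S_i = 464 + -2*i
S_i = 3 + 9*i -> [3, 12, 21, 30, 39]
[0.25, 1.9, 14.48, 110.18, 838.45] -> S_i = 0.25*7.61^i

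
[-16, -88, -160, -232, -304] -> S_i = -16 + -72*i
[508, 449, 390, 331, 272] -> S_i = 508 + -59*i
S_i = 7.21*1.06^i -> [7.21, 7.64, 8.1, 8.59, 9.1]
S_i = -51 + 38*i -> [-51, -13, 25, 63, 101]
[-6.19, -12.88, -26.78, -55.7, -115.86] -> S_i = -6.19*2.08^i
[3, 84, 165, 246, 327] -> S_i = 3 + 81*i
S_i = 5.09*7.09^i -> [5.09, 36.09, 255.86, 1814.08, 12861.83]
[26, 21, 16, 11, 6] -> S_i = 26 + -5*i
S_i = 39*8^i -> [39, 312, 2496, 19968, 159744]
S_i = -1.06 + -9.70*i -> [-1.06, -10.76, -20.46, -30.16, -39.86]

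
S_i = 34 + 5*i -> [34, 39, 44, 49, 54]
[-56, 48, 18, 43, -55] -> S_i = Random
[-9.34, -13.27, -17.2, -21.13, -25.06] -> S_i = -9.34 + -3.93*i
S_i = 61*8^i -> [61, 488, 3904, 31232, 249856]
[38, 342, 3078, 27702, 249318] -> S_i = 38*9^i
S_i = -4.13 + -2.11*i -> [-4.13, -6.24, -8.35, -10.46, -12.57]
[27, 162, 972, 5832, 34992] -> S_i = 27*6^i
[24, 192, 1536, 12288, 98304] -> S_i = 24*8^i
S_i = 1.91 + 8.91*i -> [1.91, 10.82, 19.73, 28.64, 37.55]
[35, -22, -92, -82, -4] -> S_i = Random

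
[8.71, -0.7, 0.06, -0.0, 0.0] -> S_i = 8.71*(-0.08)^i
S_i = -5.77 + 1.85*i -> [-5.77, -3.92, -2.07, -0.22, 1.63]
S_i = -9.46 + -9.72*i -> [-9.46, -19.18, -28.9, -38.62, -48.34]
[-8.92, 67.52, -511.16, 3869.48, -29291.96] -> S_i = -8.92*(-7.57)^i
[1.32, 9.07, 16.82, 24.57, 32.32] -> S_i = 1.32 + 7.75*i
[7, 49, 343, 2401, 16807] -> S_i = 7*7^i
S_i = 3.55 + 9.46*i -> [3.55, 13.01, 22.47, 31.93, 41.39]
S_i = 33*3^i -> [33, 99, 297, 891, 2673]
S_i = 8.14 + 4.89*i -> [8.14, 13.03, 17.92, 22.81, 27.7]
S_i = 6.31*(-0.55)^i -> [6.31, -3.47, 1.91, -1.05, 0.58]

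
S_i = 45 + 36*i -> [45, 81, 117, 153, 189]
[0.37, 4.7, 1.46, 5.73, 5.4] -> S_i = Random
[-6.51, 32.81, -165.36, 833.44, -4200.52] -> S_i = -6.51*(-5.04)^i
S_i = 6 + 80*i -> [6, 86, 166, 246, 326]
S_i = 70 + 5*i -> [70, 75, 80, 85, 90]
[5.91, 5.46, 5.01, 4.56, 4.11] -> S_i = 5.91 + -0.45*i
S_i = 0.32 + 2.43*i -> [0.32, 2.75, 5.18, 7.61, 10.04]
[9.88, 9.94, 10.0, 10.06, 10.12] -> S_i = 9.88 + 0.06*i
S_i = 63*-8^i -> [63, -504, 4032, -32256, 258048]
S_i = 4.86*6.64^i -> [4.86, 32.27, 214.28, 1422.79, 9447.32]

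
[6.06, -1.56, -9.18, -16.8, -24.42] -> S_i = 6.06 + -7.62*i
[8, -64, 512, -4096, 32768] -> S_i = 8*-8^i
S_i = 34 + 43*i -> [34, 77, 120, 163, 206]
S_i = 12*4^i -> [12, 48, 192, 768, 3072]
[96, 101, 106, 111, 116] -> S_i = 96 + 5*i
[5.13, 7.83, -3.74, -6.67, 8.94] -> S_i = Random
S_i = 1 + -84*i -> [1, -83, -167, -251, -335]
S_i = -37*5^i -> [-37, -185, -925, -4625, -23125]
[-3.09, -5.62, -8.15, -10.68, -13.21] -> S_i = -3.09 + -2.53*i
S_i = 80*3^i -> [80, 240, 720, 2160, 6480]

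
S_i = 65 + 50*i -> [65, 115, 165, 215, 265]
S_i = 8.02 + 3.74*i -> [8.02, 11.76, 15.5, 19.24, 22.98]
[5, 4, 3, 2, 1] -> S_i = 5 + -1*i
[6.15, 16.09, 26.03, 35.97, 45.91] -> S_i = 6.15 + 9.94*i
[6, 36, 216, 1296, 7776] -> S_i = 6*6^i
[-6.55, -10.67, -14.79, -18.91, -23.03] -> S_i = -6.55 + -4.12*i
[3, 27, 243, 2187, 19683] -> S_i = 3*9^i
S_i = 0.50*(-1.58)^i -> [0.5, -0.79, 1.25, -1.97, 3.12]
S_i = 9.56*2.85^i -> [9.56, 27.25, 77.65, 221.31, 630.72]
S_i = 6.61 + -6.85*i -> [6.61, -0.24, -7.09, -13.94, -20.79]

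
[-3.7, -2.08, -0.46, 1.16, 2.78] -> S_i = -3.70 + 1.62*i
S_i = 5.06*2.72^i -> [5.06, 13.76, 37.44, 101.83, 276.97]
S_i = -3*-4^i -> [-3, 12, -48, 192, -768]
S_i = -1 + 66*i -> [-1, 65, 131, 197, 263]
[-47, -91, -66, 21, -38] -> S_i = Random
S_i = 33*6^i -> [33, 198, 1188, 7128, 42768]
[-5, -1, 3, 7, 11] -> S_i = -5 + 4*i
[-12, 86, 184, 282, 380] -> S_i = -12 + 98*i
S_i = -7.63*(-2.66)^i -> [-7.63, 20.3, -53.99, 143.6, -381.99]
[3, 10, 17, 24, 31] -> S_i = 3 + 7*i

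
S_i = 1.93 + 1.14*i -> [1.93, 3.07, 4.21, 5.35, 6.49]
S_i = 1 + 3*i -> [1, 4, 7, 10, 13]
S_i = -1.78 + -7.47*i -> [-1.78, -9.25, -16.72, -24.19, -31.66]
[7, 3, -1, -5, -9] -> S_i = 7 + -4*i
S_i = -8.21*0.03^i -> [-8.21, -0.25, -0.01, -0.0, -0.0]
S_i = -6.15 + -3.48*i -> [-6.15, -9.63, -13.11, -16.59, -20.07]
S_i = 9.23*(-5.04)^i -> [9.23, -46.52, 234.46, -1181.66, 5955.58]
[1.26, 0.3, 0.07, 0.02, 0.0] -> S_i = 1.26*0.24^i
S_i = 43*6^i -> [43, 258, 1548, 9288, 55728]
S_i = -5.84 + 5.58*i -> [-5.84, -0.26, 5.32, 10.9, 16.48]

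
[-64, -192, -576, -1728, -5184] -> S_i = -64*3^i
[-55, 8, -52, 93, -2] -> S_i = Random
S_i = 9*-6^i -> [9, -54, 324, -1944, 11664]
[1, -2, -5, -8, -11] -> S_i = 1 + -3*i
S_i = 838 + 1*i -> [838, 839, 840, 841, 842]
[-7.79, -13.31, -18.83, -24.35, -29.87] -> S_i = -7.79 + -5.52*i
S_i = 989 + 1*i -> [989, 990, 991, 992, 993]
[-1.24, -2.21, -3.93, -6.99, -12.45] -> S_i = -1.24*1.78^i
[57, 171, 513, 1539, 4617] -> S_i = 57*3^i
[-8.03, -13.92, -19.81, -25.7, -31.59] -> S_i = -8.03 + -5.89*i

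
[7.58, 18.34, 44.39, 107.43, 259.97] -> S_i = 7.58*2.42^i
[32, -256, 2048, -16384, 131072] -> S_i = 32*-8^i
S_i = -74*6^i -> [-74, -444, -2664, -15984, -95904]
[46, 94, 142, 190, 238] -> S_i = 46 + 48*i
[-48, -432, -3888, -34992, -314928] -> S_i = -48*9^i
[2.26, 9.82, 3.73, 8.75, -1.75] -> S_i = Random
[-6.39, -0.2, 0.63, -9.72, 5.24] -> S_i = Random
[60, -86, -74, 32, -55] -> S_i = Random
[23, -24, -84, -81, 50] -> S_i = Random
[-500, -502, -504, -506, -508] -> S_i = -500 + -2*i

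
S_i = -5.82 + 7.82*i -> [-5.82, 2.0, 9.82, 17.64, 25.46]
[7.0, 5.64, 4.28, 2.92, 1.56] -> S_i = 7.00 + -1.36*i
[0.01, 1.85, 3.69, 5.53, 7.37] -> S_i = 0.01 + 1.84*i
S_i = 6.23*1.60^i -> [6.23, 9.97, 15.95, 25.52, 40.83]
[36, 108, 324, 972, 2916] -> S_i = 36*3^i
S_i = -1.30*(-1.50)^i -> [-1.3, 1.95, -2.92, 4.39, -6.58]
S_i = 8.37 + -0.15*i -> [8.37, 8.22, 8.07, 7.92, 7.77]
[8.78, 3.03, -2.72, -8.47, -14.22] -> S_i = 8.78 + -5.75*i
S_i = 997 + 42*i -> [997, 1039, 1081, 1123, 1165]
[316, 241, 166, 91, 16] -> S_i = 316 + -75*i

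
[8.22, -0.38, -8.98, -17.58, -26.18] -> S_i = 8.22 + -8.60*i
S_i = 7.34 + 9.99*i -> [7.34, 17.33, 27.32, 37.31, 47.3]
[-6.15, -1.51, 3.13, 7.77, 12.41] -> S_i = -6.15 + 4.64*i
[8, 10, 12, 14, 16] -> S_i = 8 + 2*i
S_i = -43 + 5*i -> [-43, -38, -33, -28, -23]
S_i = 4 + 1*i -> [4, 5, 6, 7, 8]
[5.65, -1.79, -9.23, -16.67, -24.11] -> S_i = 5.65 + -7.44*i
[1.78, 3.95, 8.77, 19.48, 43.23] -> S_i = 1.78*2.22^i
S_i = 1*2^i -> [1, 2, 4, 8, 16]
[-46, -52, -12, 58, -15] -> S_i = Random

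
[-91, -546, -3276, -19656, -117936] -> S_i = -91*6^i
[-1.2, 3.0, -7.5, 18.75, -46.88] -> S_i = -1.20*(-2.50)^i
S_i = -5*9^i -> [-5, -45, -405, -3645, -32805]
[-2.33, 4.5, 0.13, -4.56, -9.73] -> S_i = Random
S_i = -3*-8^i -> [-3, 24, -192, 1536, -12288]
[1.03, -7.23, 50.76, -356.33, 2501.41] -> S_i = 1.03*(-7.02)^i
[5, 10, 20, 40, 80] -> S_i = 5*2^i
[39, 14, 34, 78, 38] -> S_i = Random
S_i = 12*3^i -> [12, 36, 108, 324, 972]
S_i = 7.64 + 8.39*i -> [7.64, 16.03, 24.42, 32.81, 41.2]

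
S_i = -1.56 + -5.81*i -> [-1.56, -7.37, -13.18, -18.99, -24.8]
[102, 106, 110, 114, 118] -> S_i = 102 + 4*i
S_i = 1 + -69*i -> [1, -68, -137, -206, -275]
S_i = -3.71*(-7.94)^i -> [-3.71, 29.46, -233.89, 1857.1, -14745.38]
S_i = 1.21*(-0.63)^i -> [1.21, -0.76, 0.48, -0.3, 0.19]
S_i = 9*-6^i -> [9, -54, 324, -1944, 11664]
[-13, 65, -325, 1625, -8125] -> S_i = -13*-5^i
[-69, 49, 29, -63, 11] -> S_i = Random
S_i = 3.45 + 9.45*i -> [3.45, 12.9, 22.35, 31.8, 41.25]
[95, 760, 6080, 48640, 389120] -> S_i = 95*8^i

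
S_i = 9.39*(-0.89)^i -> [9.39, -8.36, 7.44, -6.62, 5.89]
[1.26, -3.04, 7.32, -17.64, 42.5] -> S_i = 1.26*(-2.41)^i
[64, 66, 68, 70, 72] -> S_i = 64 + 2*i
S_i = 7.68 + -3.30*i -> [7.68, 4.38, 1.08, -2.22, -5.52]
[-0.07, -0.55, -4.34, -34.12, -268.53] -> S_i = -0.07*7.87^i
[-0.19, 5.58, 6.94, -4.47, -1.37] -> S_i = Random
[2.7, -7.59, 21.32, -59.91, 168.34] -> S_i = 2.70*(-2.81)^i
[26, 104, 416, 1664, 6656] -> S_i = 26*4^i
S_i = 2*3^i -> [2, 6, 18, 54, 162]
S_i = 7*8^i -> [7, 56, 448, 3584, 28672]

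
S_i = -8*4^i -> [-8, -32, -128, -512, -2048]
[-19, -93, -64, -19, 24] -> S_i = Random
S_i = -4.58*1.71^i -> [-4.58, -7.83, -13.39, -22.9, -39.16]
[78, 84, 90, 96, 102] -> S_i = 78 + 6*i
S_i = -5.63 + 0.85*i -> [-5.63, -4.78, -3.93, -3.08, -2.23]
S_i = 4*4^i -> [4, 16, 64, 256, 1024]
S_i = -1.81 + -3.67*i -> [-1.81, -5.48, -9.15, -12.82, -16.49]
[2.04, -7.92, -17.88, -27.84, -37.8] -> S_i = 2.04 + -9.96*i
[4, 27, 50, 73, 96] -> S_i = 4 + 23*i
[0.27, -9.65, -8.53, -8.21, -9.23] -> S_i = Random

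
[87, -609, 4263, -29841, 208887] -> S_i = 87*-7^i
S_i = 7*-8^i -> [7, -56, 448, -3584, 28672]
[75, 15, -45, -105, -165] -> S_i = 75 + -60*i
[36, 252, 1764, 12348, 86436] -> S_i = 36*7^i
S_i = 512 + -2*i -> [512, 510, 508, 506, 504]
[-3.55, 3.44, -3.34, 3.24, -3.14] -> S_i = -3.55*(-0.97)^i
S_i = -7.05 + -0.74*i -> [-7.05, -7.79, -8.53, -9.27, -10.01]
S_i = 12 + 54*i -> [12, 66, 120, 174, 228]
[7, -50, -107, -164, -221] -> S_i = 7 + -57*i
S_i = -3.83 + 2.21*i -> [-3.83, -1.62, 0.59, 2.8, 5.01]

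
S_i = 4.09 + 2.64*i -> [4.09, 6.73, 9.37, 12.01, 14.65]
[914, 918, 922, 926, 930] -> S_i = 914 + 4*i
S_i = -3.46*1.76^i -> [-3.46, -6.09, -10.72, -18.86, -33.2]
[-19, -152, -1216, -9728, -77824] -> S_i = -19*8^i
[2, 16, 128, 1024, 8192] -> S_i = 2*8^i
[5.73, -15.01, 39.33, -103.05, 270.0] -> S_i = 5.73*(-2.62)^i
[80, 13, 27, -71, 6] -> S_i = Random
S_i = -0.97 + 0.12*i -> [-0.97, -0.85, -0.73, -0.61, -0.49]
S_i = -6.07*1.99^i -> [-6.07, -12.08, -24.04, -47.84, -95.19]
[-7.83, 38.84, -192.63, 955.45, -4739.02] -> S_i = -7.83*(-4.96)^i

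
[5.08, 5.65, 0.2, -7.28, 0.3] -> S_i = Random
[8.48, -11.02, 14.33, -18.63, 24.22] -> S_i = 8.48*(-1.30)^i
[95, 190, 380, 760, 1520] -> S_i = 95*2^i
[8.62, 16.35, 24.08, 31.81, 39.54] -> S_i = 8.62 + 7.73*i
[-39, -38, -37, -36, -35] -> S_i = -39 + 1*i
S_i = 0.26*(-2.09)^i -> [0.26, -0.54, 1.14, -2.37, 4.96]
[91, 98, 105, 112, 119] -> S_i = 91 + 7*i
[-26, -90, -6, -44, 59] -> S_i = Random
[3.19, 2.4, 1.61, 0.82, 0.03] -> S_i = 3.19 + -0.79*i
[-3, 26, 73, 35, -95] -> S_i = Random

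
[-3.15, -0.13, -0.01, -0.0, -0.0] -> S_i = -3.15*0.04^i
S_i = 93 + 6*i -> [93, 99, 105, 111, 117]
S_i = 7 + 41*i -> [7, 48, 89, 130, 171]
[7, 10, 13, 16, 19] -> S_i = 7 + 3*i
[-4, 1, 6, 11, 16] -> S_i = -4 + 5*i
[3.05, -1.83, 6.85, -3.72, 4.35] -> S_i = Random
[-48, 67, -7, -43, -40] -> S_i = Random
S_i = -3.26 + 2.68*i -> [-3.26, -0.58, 2.1, 4.78, 7.46]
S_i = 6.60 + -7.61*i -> [6.6, -1.01, -8.62, -16.23, -23.84]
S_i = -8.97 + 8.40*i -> [-8.97, -0.57, 7.83, 16.23, 24.63]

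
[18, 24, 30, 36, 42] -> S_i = 18 + 6*i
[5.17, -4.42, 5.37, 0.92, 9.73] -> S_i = Random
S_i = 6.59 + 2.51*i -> [6.59, 9.1, 11.61, 14.12, 16.63]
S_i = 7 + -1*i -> [7, 6, 5, 4, 3]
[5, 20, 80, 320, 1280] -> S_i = 5*4^i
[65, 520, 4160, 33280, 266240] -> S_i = 65*8^i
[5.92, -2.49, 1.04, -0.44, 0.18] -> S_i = 5.92*(-0.42)^i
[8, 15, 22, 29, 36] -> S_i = 8 + 7*i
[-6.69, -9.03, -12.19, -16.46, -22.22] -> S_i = -6.69*1.35^i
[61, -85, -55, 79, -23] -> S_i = Random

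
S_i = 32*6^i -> [32, 192, 1152, 6912, 41472]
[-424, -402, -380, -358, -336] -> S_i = -424 + 22*i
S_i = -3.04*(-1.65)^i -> [-3.04, 5.02, -8.28, 13.66, -22.53]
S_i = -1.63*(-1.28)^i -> [-1.63, 2.09, -2.67, 3.42, -4.38]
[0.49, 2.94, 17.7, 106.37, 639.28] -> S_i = 0.49*6.01^i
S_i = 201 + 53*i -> [201, 254, 307, 360, 413]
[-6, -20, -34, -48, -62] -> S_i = -6 + -14*i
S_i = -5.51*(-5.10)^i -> [-5.51, 28.1, -143.32, 730.91, -3727.63]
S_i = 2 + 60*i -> [2, 62, 122, 182, 242]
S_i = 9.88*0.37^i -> [9.88, 3.66, 1.35, 0.5, 0.19]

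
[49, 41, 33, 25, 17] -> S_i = 49 + -8*i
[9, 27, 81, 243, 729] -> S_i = 9*3^i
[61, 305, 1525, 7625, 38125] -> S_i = 61*5^i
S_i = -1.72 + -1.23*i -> [-1.72, -2.95, -4.18, -5.41, -6.64]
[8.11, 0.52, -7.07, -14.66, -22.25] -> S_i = 8.11 + -7.59*i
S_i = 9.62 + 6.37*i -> [9.62, 15.99, 22.36, 28.73, 35.1]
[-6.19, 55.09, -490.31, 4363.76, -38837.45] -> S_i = -6.19*(-8.90)^i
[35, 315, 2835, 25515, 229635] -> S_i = 35*9^i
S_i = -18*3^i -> [-18, -54, -162, -486, -1458]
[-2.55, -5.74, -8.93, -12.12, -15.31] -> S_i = -2.55 + -3.19*i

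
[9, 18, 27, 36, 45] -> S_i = 9 + 9*i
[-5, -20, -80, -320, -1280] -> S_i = -5*4^i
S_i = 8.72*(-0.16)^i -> [8.72, -1.4, 0.22, -0.04, 0.01]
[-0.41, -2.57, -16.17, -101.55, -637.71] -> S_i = -0.41*6.28^i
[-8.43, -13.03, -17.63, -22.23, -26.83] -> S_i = -8.43 + -4.60*i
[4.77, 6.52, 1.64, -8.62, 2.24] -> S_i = Random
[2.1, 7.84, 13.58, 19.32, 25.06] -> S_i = 2.10 + 5.74*i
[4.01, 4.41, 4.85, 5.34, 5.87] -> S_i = 4.01*1.10^i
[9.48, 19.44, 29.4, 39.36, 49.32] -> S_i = 9.48 + 9.96*i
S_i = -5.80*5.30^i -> [-5.8, -30.74, -162.92, -863.49, -4576.48]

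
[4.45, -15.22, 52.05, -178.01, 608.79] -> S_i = 4.45*(-3.42)^i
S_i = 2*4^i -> [2, 8, 32, 128, 512]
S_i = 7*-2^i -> [7, -14, 28, -56, 112]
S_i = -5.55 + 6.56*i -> [-5.55, 1.01, 7.57, 14.13, 20.69]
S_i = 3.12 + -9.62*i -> [3.12, -6.5, -16.12, -25.74, -35.36]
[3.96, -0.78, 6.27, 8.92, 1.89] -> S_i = Random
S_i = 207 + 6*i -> [207, 213, 219, 225, 231]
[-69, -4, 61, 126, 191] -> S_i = -69 + 65*i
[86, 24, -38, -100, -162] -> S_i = 86 + -62*i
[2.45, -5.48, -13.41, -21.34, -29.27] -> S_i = 2.45 + -7.93*i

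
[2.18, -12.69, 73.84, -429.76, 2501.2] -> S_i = 2.18*(-5.82)^i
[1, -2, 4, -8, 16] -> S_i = 1*-2^i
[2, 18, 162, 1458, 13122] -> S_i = 2*9^i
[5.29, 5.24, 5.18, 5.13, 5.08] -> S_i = 5.29*0.99^i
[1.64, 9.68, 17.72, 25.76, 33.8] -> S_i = 1.64 + 8.04*i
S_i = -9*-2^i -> [-9, 18, -36, 72, -144]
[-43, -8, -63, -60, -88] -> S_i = Random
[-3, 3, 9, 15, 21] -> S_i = -3 + 6*i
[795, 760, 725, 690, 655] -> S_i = 795 + -35*i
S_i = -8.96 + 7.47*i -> [-8.96, -1.49, 5.98, 13.45, 20.92]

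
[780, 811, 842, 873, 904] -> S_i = 780 + 31*i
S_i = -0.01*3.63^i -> [-0.01, -0.04, -0.13, -0.48, -1.74]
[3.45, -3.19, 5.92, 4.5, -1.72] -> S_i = Random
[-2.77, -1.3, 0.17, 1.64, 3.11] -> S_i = -2.77 + 1.47*i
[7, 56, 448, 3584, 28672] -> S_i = 7*8^i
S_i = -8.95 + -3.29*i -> [-8.95, -12.24, -15.53, -18.82, -22.11]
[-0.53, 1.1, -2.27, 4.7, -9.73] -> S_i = -0.53*(-2.07)^i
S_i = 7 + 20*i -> [7, 27, 47, 67, 87]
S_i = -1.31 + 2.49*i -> [-1.31, 1.18, 3.67, 6.16, 8.65]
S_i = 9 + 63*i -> [9, 72, 135, 198, 261]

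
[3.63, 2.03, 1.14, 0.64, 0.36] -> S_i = 3.63*0.56^i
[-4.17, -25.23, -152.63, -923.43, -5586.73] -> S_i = -4.17*6.05^i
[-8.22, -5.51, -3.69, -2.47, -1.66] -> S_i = -8.22*0.67^i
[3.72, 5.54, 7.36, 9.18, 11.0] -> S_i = 3.72 + 1.82*i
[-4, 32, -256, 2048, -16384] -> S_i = -4*-8^i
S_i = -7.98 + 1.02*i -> [-7.98, -6.96, -5.94, -4.92, -3.9]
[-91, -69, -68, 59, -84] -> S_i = Random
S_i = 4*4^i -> [4, 16, 64, 256, 1024]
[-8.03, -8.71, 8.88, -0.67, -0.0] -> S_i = Random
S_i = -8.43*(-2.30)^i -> [-8.43, 19.39, -44.59, 102.57, -235.91]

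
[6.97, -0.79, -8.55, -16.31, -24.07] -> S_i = 6.97 + -7.76*i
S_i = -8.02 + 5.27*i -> [-8.02, -2.75, 2.52, 7.79, 13.06]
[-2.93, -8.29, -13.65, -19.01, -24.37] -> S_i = -2.93 + -5.36*i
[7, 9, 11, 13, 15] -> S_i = 7 + 2*i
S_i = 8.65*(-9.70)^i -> [8.65, -83.9, 813.88, -7894.62, 76577.83]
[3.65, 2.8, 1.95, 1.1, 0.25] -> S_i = 3.65 + -0.85*i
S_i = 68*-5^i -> [68, -340, 1700, -8500, 42500]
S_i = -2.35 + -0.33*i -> [-2.35, -2.68, -3.01, -3.34, -3.67]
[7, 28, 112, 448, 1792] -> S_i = 7*4^i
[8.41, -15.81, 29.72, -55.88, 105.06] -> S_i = 8.41*(-1.88)^i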